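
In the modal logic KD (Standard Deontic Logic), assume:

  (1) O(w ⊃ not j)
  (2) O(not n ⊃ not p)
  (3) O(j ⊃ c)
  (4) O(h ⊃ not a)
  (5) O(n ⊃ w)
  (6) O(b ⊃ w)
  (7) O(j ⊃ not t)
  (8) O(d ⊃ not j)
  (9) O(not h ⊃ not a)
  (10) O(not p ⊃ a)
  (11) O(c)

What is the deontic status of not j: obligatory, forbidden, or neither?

Premises 4 and 9 cover both cases: O(h ⊃ not a) and O(not h ⊃ not a). Since h ∨ not h is a tautology, O(not a) follows.
Premise 10, O(not p ⊃ a), contraposes to O(not a ⊃ p); with O(not a) we get O(p).
Premise 2 is O(not n ⊃ not p); contrapositively O(p ⊃ n). Since O(p) holds, K gives O(n).
With premise 5, O(n ⊃ w), the K-axiom yields O(w).
From O(w) and premise 1, O(w ⊃ not j), we obtain O(not j).
Premises 3, 6, 7, 8, 11 do not contribute to this derivation.
Hence not j is obligatory.

Obligatory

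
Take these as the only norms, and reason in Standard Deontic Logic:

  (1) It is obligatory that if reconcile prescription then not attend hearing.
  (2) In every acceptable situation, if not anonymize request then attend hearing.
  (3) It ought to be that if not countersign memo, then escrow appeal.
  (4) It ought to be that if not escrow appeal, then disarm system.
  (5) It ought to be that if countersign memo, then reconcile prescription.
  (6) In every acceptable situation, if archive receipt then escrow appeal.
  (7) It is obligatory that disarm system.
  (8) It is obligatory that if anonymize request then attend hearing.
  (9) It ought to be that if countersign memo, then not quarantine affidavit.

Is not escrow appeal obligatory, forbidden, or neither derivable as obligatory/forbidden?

Forbidden

Premises 2 and 8 cover both cases: O(¬anonymize_request → attend_hearing) and O(anonymize_request → attend_hearing). Since ¬anonymize_request ∨ anonymize_request is a tautology, O(attend_hearing) follows.
The contrapositive of premise 1 (O(reconcile_prescription → ¬attend_hearing)) is O(attend_hearing → ¬reconcile_prescription), and O(attend_hearing) is already established, so O(¬reconcile_prescription).
Premise 5 is O(countersign_memo → reconcile_prescription); contrapositively O(¬reconcile_prescription → ¬countersign_memo). Since O(¬reconcile_prescription) holds, K gives O(¬countersign_memo).
Applying K to premise 3 (O(¬countersign_memo → escrow_appeal)) and O(¬countersign_memo) yields O(escrow_appeal).
Premises 4, 6, 7, 9 do not contribute to this derivation.
Thus O(escrow_appeal), which is F(¬escrow_appeal): ¬escrow_appeal is forbidden.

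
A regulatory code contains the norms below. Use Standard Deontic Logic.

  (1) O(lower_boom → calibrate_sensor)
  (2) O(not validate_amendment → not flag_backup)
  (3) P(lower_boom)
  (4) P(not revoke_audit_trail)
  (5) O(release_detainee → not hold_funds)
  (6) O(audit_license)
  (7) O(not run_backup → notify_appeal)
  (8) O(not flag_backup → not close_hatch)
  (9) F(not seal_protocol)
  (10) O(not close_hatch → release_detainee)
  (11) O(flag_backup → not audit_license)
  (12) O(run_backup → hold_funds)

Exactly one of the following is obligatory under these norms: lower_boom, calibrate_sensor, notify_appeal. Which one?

From premise 6 we have O(audit_license).
Premise 11, O(flag_backup → not audit_license), contraposes to O(audit_license → not flag_backup); with O(audit_license) we get O(not flag_backup).
Applying K to premise 8 (O(not flag_backup → not close_hatch)) and O(not flag_backup) yields O(not close_hatch).
Premise 10 is O(not close_hatch → release_detainee); since O(not close_hatch), deontic closure gives O(release_detainee).
Premise 5 is O(release_detainee → not hold_funds); since O(release_detainee), deontic closure gives O(not hold_funds).
Premise 12, O(run_backup → hold_funds), contraposes to O(not hold_funds → not run_backup); with O(not hold_funds) we get O(not run_backup).
With premise 7, O(not run_backup → notify_appeal), the K-axiom yields O(notify_appeal).
So O(notify_appeal) holds — notify_appeal is obligatory. None of the other listed options is made obligatory by any chain of premises.

notify_appeal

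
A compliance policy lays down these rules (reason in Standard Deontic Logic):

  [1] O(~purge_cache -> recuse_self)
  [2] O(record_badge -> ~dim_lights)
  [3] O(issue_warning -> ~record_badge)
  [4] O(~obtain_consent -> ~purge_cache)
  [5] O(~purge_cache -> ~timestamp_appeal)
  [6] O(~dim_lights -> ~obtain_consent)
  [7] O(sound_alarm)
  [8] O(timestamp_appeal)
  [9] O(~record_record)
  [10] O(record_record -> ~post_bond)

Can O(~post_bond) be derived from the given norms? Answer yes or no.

No

Premise 10 is O(record_record -> ~post_bond), but O(record_record) is not derivable from the premises, so it does not yield O(~post_bond).
No other premise forces O(~post_bond). An ideal world satisfying every premise can still have ~post_bond false, so O(~post_bond) is not derivable.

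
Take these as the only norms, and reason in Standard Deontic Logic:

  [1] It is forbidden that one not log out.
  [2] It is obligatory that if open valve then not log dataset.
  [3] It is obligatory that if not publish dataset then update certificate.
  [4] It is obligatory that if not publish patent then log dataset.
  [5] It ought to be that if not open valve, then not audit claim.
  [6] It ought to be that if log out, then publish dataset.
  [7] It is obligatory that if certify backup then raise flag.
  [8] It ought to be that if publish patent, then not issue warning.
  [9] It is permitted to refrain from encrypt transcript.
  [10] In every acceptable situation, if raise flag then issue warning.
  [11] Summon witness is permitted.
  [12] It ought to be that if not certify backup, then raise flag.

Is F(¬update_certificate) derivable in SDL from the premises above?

Premise 3 is O(¬publish_dataset → update_certificate), but O(¬publish_dataset) is not derivable from the premises, so it does not yield O(update_certificate).
No other premise forces O(update_certificate). An ideal world satisfying every premise can still have ¬update_certificate true, so F(¬update_certificate) is not derivable.

No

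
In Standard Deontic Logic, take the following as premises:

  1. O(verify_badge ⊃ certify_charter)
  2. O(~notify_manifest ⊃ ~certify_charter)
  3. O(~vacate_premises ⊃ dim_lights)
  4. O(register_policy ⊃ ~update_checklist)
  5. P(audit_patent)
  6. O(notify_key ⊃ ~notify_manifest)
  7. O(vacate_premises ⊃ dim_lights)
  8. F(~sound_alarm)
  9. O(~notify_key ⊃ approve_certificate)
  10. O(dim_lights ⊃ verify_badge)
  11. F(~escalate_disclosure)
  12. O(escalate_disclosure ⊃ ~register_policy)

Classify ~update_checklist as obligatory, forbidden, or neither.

Neither

Premise 4 is O(register_policy ⊃ ~update_checklist), but O(register_policy) is not derivable from the premises, so it does not yield O(~update_checklist).
No premise or chain of K-axiom applications forces O(~update_checklist), and none forces O(update_checklist). So ~update_checklist is neither obligatory nor forbidden under these norms.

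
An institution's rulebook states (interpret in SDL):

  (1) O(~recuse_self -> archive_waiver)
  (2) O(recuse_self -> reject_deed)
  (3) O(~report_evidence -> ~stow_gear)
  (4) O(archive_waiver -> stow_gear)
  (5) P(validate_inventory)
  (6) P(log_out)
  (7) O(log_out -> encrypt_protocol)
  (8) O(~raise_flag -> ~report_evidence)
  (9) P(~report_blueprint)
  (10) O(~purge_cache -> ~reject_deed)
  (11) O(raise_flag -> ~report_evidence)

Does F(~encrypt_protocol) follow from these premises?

No

Premise 7 is O(log_out -> encrypt_protocol), but O(log_out) is not derivable from the premises (the permission P(log_out) asserts only ~O(~log_out), not O(log_out)), so it does not yield O(encrypt_protocol).
No other premise forces O(encrypt_protocol). An ideal world satisfying every premise can still have ~encrypt_protocol true, so F(~encrypt_protocol) is not derivable.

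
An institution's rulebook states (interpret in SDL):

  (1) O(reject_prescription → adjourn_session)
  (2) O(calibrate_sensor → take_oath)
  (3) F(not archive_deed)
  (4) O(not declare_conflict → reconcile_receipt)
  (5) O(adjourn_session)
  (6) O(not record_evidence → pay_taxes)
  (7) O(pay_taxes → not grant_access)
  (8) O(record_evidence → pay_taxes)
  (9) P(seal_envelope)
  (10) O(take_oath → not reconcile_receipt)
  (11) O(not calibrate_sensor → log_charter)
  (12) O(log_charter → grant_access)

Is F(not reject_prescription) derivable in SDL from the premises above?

No

Premise 1 is O(reject_prescription → adjourn_session); even if O(adjourn_session) held, inferring O(reject_prescription) would be affirming the consequent — invalid.
No other premise forces O(reject_prescription). An ideal world satisfying every premise can still have not reject_prescription true, so F(not reject_prescription) is not derivable.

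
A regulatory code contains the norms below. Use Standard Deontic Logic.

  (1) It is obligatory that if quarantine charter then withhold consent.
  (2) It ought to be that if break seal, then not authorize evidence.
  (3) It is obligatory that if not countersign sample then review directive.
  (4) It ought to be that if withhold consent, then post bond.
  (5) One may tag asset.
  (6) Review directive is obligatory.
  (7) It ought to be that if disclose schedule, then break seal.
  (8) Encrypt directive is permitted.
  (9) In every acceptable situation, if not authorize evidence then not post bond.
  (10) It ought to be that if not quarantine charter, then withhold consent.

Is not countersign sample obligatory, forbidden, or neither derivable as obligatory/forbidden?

Neither

Premise 3 is O(¬countersign_sample → review_directive); even if O(review_directive) held, inferring O(¬countersign_sample) would be affirming the consequent — invalid.
No premise or chain of K-axiom applications forces O(¬countersign_sample), and none forces O(countersign_sample). So ¬countersign_sample is neither obligatory nor forbidden under these norms.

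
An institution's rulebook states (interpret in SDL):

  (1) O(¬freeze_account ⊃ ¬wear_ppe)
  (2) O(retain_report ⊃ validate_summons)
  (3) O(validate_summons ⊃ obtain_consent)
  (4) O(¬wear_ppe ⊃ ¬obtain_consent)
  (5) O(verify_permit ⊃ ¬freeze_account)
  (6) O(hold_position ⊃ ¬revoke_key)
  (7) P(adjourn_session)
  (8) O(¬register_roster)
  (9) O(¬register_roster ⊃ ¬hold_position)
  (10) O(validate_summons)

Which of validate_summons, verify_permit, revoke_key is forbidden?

verify_permit

Premise 10 gives O(validate_summons).
Applying K to premise 3 (O(validate_summons ⊃ obtain_consent)) and O(validate_summons) yields O(obtain_consent).
The contrapositive of premise 4 (O(¬wear_ppe ⊃ ¬obtain_consent)) is O(obtain_consent ⊃ wear_ppe), and O(obtain_consent) is already established, so O(wear_ppe).
Premise 1 is O(¬freeze_account ⊃ ¬wear_ppe); contrapositively O(wear_ppe ⊃ freeze_account). Since O(wear_ppe) holds, K gives O(freeze_account).
Premise 5, O(verify_permit ⊃ ¬freeze_account), contraposes to O(freeze_account ⊃ ¬verify_permit); with O(freeze_account) we get O(¬verify_permit).
So O(¬verify_permit) holds, i.e. verify_permit is forbidden. None of the other listed options is forbidden under the premises.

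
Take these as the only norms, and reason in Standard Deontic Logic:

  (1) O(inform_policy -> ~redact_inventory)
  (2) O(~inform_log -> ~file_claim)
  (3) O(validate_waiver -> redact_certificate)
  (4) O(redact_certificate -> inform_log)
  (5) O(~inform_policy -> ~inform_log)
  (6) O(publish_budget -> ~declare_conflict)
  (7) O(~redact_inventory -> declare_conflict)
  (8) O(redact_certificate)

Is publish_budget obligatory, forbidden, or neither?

Forbidden

From premise 8 we have O(redact_certificate).
Applying K to premise 4 (O(redact_certificate -> inform_log)) and O(redact_certificate) yields O(inform_log).
Premise 5, O(~inform_policy -> ~inform_log), contraposes to O(inform_log -> inform_policy); with O(inform_log) we get O(inform_policy).
From O(inform_policy) and premise 1, O(inform_policy -> ~redact_inventory), we obtain O(~redact_inventory).
With premise 7, O(~redact_inventory -> declare_conflict), the K-axiom yields O(declare_conflict).
Premise 6, O(publish_budget -> ~declare_conflict), contraposes to O(declare_conflict -> ~publish_budget); with O(declare_conflict) we get O(~publish_budget).
Premises 2, 3 do not contribute to this derivation.
Thus O(~publish_budget), which is F(publish_budget): publish_budget is forbidden.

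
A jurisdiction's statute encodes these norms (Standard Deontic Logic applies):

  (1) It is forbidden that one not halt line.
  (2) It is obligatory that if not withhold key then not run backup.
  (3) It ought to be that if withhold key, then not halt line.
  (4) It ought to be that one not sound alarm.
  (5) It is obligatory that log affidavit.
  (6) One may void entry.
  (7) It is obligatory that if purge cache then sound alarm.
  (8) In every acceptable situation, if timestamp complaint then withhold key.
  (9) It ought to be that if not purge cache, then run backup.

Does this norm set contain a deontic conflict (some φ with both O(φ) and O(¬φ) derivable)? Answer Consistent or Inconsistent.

Premise 4 states O(¬sound_alarm) outright.
Premise 7 is O(purge_cache → sound_alarm); contrapositively O(¬sound_alarm → ¬purge_cache). Since O(¬sound_alarm) holds, K gives O(¬purge_cache).
With premise 9, O(¬purge_cache → run_backup), the K-axiom yields O(run_backup).
Premise 2 is O(¬withhold_key → ¬run_backup); contrapositively O(run_backup → withhold_key). Since O(run_backup) holds, K gives O(withhold_key).
Applying K to premise 3 (O(withhold_key → ¬halt_line)) and O(withhold_key) yields O(¬halt_line).
But premise 1, F(¬halt_line), means O(halt_line).
We now have both O(¬halt_line) and O(halt_line) — halt_line is simultaneously obligatory and forbidden, violating the D-axiom.

Inconsistent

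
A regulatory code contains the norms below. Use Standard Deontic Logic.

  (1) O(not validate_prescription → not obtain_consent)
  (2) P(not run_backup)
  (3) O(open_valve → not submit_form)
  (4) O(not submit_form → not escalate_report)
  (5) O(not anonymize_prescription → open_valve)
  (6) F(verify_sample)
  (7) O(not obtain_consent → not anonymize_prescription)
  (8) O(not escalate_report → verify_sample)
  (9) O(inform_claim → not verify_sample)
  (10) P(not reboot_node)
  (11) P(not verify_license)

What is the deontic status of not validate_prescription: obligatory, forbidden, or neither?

Forbidden

F(verify_sample) at premise 6 means O(not verify_sample).
The contrapositive of premise 8 (O(not escalate_report → verify_sample)) is O(not verify_sample → escalate_report), and O(not verify_sample) is already established, so O(escalate_report).
Premise 4, O(not submit_form → not escalate_report), contraposes to O(escalate_report → submit_form); with O(escalate_report) we get O(submit_form).
The contrapositive of premise 3 (O(open_valve → not submit_form)) is O(submit_form → not open_valve), and O(submit_form) is already established, so O(not open_valve).
Premise 5 is O(not anonymize_prescription → open_valve); contrapositively O(not open_valve → anonymize_prescription). Since O(not open_valve) holds, K gives O(anonymize_prescription).
Premise 7, O(not obtain_consent → not anonymize_prescription), contraposes to O(anonymize_prescription → obtain_consent); with O(anonymize_prescription) we get O(obtain_consent).
Premise 1 is O(not validate_prescription → not obtain_consent); contrapositively O(obtain_consent → validate_prescription). Since O(obtain_consent) holds, K gives O(validate_prescription).
Premises 2, 9, 10, 11 do not contribute to this derivation.
Thus O(validate_prescription), which is F(not validate_prescription): not validate_prescription is forbidden.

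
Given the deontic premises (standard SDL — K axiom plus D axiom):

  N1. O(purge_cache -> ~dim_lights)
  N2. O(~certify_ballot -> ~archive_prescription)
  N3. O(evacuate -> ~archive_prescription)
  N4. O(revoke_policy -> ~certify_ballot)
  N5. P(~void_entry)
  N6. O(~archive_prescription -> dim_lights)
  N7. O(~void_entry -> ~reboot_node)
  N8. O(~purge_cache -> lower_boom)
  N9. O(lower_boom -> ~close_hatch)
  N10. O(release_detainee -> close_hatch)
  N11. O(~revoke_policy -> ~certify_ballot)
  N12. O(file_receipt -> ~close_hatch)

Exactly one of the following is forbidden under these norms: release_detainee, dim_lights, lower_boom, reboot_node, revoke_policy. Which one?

By case analysis on revoke_policy: premise 4 gives O(revoke_policy -> ~certify_ballot) and premise 11 gives O(~revoke_policy -> ~certify_ballot), so O(~certify_ballot) either way.
From O(~certify_ballot) and premise 2, O(~certify_ballot -> ~archive_prescription), we obtain O(~archive_prescription).
From O(~archive_prescription) and premise 6, O(~archive_prescription -> dim_lights), we obtain O(dim_lights).
The contrapositive of premise 1 (O(purge_cache -> ~dim_lights)) is O(dim_lights -> ~purge_cache), and O(dim_lights) is already established, so O(~purge_cache).
From O(~purge_cache) and premise 8, O(~purge_cache -> lower_boom), we obtain O(lower_boom).
Applying K to premise 9 (O(lower_boom -> ~close_hatch)) and O(lower_boom) yields O(~close_hatch).
Premise 10 is O(release_detainee -> close_hatch); contrapositively O(~close_hatch -> ~release_detainee). Since O(~close_hatch) holds, K gives O(~release_detainee).
So O(~release_detainee) holds, i.e. release_detainee is forbidden. None of the other listed options is forbidden under the premises.

release_detainee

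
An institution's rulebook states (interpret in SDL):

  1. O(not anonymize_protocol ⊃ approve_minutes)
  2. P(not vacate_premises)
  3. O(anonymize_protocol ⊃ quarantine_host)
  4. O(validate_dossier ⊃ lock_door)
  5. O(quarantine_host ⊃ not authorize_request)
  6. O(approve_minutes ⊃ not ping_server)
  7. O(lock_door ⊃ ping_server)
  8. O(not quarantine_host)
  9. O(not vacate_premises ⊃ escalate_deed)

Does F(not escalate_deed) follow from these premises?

No

Premise 9 is O(not vacate_premises ⊃ escalate_deed), but O(not vacate_premises) is not derivable from the premises (the permission P(not vacate_premises) asserts only not O(vacate_premises), not O(not vacate_premises)), so it does not yield O(escalate_deed).
No other premise forces O(escalate_deed). An ideal world satisfying every premise can still have not escalate_deed true, so F(not escalate_deed) is not derivable.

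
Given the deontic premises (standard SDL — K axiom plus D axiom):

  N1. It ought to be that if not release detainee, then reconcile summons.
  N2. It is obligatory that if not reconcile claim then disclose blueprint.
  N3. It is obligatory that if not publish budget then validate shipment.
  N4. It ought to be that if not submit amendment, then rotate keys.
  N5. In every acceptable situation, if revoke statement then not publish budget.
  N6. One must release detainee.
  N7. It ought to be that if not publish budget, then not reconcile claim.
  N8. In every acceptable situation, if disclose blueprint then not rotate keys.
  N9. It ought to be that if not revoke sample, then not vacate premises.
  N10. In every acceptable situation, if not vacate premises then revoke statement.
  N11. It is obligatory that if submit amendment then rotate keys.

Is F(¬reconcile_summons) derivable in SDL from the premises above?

No

Premise 1 is O(¬release_detainee → reconcile_summons), but O(¬release_detainee) is not derivable from the premises, so it does not yield O(reconcile_summons).
No other premise forces O(reconcile_summons). An ideal world satisfying every premise can still have ¬reconcile_summons true, so F(¬reconcile_summons) is not derivable.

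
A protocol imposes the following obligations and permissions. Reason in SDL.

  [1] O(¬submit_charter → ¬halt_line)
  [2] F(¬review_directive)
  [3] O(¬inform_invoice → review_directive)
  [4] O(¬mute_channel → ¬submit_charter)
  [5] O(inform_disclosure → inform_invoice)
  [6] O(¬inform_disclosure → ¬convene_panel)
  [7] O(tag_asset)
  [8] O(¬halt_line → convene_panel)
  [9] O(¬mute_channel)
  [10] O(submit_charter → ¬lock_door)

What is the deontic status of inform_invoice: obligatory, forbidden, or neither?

From premise 9 we have O(¬mute_channel).
Applying K to premise 4 (O(¬mute_channel → ¬submit_charter)) and O(¬mute_channel) yields O(¬submit_charter).
From O(¬submit_charter) and premise 1, O(¬submit_charter → ¬halt_line), we obtain O(¬halt_line).
With premise 8, O(¬halt_line → convene_panel), the K-axiom yields O(convene_panel).
Premise 6, O(¬inform_disclosure → ¬convene_panel), contraposes to O(convene_panel → inform_disclosure); with O(convene_panel) we get O(inform_disclosure).
Premise 5 is O(inform_disclosure → inform_invoice); since O(inform_disclosure), deontic closure gives O(inform_invoice).
Premises 2, 3, 7, 10 do not contribute to this derivation.
Hence inform_invoice is obligatory.

Obligatory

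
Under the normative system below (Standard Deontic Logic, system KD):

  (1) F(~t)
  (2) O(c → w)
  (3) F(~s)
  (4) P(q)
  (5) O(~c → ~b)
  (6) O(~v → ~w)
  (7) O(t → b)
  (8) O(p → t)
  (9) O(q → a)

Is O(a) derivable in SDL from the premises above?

No

Premise 9 is O(q → a), but O(q) is not derivable from the premises (the permission P(q) asserts only ~O(~q), not O(q)), so it does not yield O(a).
No other premise forces O(a). An ideal world satisfying every premise can still have a false, so O(a) is not derivable.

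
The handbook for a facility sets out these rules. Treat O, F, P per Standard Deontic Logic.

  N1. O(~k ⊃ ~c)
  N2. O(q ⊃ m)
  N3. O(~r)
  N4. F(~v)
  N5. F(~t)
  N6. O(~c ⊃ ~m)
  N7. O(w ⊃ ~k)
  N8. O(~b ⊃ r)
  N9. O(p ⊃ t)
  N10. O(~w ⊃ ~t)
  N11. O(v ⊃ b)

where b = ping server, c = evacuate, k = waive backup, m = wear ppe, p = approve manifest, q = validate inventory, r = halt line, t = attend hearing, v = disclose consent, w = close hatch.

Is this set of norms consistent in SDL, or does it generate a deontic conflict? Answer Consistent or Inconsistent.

Premise 8 is O(~b ⊃ r), but O(~b) is not derivable from the premises, so it does not yield O(r).
So O(r) is not derivable, and the apparent clash with O(~r) does not arise.
A world satisfying every obligation exists (e.g. b=true, c=false, k=false, m=false, p=false, q=false, r=false, t=true, v=true, w=true); no atom is both obligatory and forbidden, so the set is consistent.

Consistent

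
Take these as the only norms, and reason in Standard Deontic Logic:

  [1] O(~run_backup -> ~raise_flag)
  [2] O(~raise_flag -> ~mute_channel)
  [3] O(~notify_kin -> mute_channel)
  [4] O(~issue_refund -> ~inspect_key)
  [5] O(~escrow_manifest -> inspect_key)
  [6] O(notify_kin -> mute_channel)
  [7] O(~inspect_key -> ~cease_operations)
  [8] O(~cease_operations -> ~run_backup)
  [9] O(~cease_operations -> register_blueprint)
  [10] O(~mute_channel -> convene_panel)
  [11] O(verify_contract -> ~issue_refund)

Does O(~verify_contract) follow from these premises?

By case analysis on ~notify_kin: premise 3 gives O(~notify_kin -> mute_channel) and premise 6 gives O(notify_kin -> mute_channel), so O(mute_channel) either way.
Premise 2 is O(~raise_flag -> ~mute_channel); contrapositively O(mute_channel -> raise_flag). Since O(mute_channel) holds, K gives O(raise_flag).
The contrapositive of premise 1 (O(~run_backup -> ~raise_flag)) is O(raise_flag -> run_backup), and O(raise_flag) is already established, so O(run_backup).
Premise 8, O(~cease_operations -> ~run_backup), contraposes to O(run_backup -> cease_operations); with O(run_backup) we get O(cease_operations).
The contrapositive of premise 7 (O(~inspect_key -> ~cease_operations)) is O(cease_operations -> inspect_key), and O(cease_operations) is already established, so O(inspect_key).
The contrapositive of premise 4 (O(~issue_refund -> ~inspect_key)) is O(inspect_key -> issue_refund), and O(inspect_key) is already established, so O(issue_refund).
The contrapositive of premise 11 (O(verify_contract -> ~issue_refund)) is O(issue_refund -> ~verify_contract), and O(issue_refund) is already established, so O(~verify_contract).
Premises 5, 9, 10 do not contribute to this derivation.
So O(~verify_contract) follows.

Yes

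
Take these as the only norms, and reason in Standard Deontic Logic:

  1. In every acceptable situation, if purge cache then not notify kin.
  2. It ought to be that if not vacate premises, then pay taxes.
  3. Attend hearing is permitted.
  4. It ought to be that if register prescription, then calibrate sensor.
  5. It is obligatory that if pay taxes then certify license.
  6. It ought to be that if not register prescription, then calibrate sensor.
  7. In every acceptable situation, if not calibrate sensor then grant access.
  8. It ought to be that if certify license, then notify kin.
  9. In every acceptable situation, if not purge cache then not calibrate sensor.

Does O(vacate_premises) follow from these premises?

Yes

Premises 4 and 6 cover both cases: O(register_prescription → calibrate_sensor) and O(¬register_prescription → calibrate_sensor). Since register_prescription ∨ ¬register_prescription is a tautology, O(calibrate_sensor) follows.
The contrapositive of premise 9 (O(¬purge_cache → ¬calibrate_sensor)) is O(calibrate_sensor → purge_cache), and O(calibrate_sensor) is already established, so O(purge_cache).
From O(purge_cache) and premise 1, O(purge_cache → ¬notify_kin), we obtain O(¬notify_kin).
Premise 8 is O(certify_license → notify_kin); contrapositively O(¬notify_kin → ¬certify_license). Since O(¬notify_kin) holds, K gives O(¬certify_license).
Premise 5 is O(pay_taxes → certify_license); contrapositively O(¬certify_license → ¬pay_taxes). Since O(¬certify_license) holds, K gives O(¬pay_taxes).
Premise 2 is O(¬vacate_premises → pay_taxes); contrapositively O(¬pay_taxes → vacate_premises). Since O(¬pay_taxes) holds, K gives O(vacate_premises).
Premises 3, 7 do not contribute to this derivation.
So O(vacate_premises) follows.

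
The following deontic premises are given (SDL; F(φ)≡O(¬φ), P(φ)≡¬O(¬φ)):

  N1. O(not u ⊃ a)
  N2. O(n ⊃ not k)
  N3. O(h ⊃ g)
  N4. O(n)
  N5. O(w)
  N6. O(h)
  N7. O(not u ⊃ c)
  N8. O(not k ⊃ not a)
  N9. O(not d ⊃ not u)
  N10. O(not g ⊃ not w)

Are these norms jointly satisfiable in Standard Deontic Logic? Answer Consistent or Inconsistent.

Consistent

Premise 10 is O(not g ⊃ not w), but O(not g) is not derivable from the premises, so it does not yield O(not w).
So O(not w) is not derivable, and the apparent clash with O(w) does not arise.
A world satisfying every obligation exists (e.g. a=false, c=false, d=true, g=true, h=true, k=false, n=true, u=true, w=true); no atom is both obligatory and forbidden, so the set is consistent.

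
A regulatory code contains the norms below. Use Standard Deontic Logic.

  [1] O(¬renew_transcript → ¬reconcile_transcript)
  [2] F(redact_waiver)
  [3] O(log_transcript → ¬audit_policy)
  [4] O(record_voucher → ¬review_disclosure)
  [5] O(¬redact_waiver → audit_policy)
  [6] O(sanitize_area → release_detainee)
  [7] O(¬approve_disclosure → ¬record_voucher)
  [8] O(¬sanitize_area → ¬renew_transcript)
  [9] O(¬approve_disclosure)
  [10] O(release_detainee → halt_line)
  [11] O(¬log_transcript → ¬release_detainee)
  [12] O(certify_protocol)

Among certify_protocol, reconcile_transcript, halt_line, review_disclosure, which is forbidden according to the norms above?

reconcile_transcript

Premise 2, F(redact_waiver), is equivalent to O(¬redact_waiver).
Premise 5 is O(¬redact_waiver → audit_policy); since O(¬redact_waiver), deontic closure gives O(audit_policy).
Premise 3 is O(log_transcript → ¬audit_policy); contrapositively O(audit_policy → ¬log_transcript). Since O(audit_policy) holds, K gives O(¬log_transcript).
With premise 11, O(¬log_transcript → ¬release_detainee), the K-axiom yields O(¬release_detainee).
The contrapositive of premise 6 (O(sanitize_area → release_detainee)) is O(¬release_detainee → ¬sanitize_area), and O(¬release_detainee) is already established, so O(¬sanitize_area).
Applying K to premise 8 (O(¬sanitize_area → ¬renew_transcript)) and O(¬sanitize_area) yields O(¬renew_transcript).
From O(¬renew_transcript) and premise 1, O(¬renew_transcript → ¬reconcile_transcript), we obtain O(¬reconcile_transcript).
So O(¬reconcile_transcript) holds, i.e. reconcile_transcript is forbidden. None of the other listed options is forbidden under the premises.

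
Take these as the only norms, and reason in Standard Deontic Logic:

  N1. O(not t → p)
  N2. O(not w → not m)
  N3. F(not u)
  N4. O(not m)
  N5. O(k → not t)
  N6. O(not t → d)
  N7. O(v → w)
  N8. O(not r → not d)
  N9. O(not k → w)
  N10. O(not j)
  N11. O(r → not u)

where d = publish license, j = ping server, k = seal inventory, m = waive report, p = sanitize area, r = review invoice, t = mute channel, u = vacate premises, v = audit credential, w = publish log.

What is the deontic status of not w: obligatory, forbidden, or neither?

Forbidden

Premise 3 is F(not u), i.e. O(u).
Premise 11 is O(r → not u); contrapositively O(u → not r). Since O(u) holds, K gives O(not r).
From O(not r) and premise 8, O(not r → not d), we obtain O(not d).
Premise 6, O(not t → d), contraposes to O(not d → t); with O(not d) we get O(t).
Premise 5 is O(k → not t); contrapositively O(t → not k). Since O(t) holds, K gives O(not k).
Applying K to premise 9 (O(not k → w)) and O(not k) yields O(w).
Premises 1, 2, 4, 7, 10 do not contribute to this derivation.
Thus O(w), which is F(not w): not w is forbidden.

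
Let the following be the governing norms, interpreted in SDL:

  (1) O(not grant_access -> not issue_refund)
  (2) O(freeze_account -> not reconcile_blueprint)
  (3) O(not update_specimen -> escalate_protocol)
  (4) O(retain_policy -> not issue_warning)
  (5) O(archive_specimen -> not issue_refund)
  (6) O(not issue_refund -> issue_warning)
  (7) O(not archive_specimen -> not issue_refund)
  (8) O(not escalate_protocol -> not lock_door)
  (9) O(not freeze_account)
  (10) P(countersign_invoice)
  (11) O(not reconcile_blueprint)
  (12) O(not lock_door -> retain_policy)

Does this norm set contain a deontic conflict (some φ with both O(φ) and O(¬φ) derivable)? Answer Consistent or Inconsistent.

Consistent

Premise 2 is O(freeze_account -> not reconcile_blueprint); even if O(not reconcile_blueprint) held, inferring O(freeze_account) would be affirming the consequent — invalid.
So O(freeze_account) is not derivable, and the apparent clash with O(not freeze_account) does not arise.
A world satisfying every obligation exists (e.g. archive_specimen=false, countersign_invoice=false, escalate_protocol=true, freeze_account=false, grant_access=false, issue_refund=false, issue_warning=true, lock_door=true, reconcile_blueprint=false, retain_policy=false, update_specimen=false); no atom is both obligatory and forbidden, so the set is consistent.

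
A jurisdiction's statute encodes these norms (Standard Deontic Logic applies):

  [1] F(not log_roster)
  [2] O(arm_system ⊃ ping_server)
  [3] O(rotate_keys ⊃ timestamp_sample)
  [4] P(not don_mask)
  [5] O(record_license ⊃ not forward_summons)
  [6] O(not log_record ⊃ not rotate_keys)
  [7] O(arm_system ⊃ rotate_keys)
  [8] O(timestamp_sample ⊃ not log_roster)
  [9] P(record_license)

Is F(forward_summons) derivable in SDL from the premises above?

Premise 5 is O(record_license ⊃ not forward_summons), but O(record_license) is not derivable from the premises (the permission P(record_license) asserts only not O(not record_license), not O(record_license)), so it does not yield O(not forward_summons).
No other premise forces O(not forward_summons). An ideal world satisfying every premise can still have forward_summons true, so F(forward_summons) is not derivable.

No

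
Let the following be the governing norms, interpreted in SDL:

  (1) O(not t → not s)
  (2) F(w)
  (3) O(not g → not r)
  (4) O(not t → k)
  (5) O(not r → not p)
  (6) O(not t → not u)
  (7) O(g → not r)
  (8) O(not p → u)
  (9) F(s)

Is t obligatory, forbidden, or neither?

Premises 3 and 7 are O(not g → not r) and O(g → not r); every ideal world satisfies not g or g, so in either case not r holds — hence O(not r).
Premise 5 is O(not r → not p); since O(not r), deontic closure gives O(not p).
Premise 8 is O(not p → u); since O(not p), deontic closure gives O(u).
Premise 6, O(not t → not u), contraposes to O(u → t); with O(u) we get O(t).
Premises 1, 2, 4, 9 do not contribute to this derivation.
Hence t is obligatory.

Obligatory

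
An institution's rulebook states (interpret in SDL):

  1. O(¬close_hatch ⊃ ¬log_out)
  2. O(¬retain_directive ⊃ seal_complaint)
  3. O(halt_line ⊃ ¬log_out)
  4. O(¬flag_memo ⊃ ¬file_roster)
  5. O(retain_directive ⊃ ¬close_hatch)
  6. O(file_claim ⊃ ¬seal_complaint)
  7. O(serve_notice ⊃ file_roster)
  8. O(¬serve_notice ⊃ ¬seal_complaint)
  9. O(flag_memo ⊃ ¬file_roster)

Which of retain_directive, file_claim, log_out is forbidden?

Premises 9 and 4 cover both cases: O(flag_memo ⊃ ¬file_roster) and O(¬flag_memo ⊃ ¬file_roster). Since flag_memo ∨ ¬flag_memo is a tautology, O(¬file_roster) follows.
The contrapositive of premise 7 (O(serve_notice ⊃ file_roster)) is O(¬file_roster ⊃ ¬serve_notice), and O(¬file_roster) is already established, so O(¬serve_notice).
With premise 8, O(¬serve_notice ⊃ ¬seal_complaint), the K-axiom yields O(¬seal_complaint).
Premise 2, O(¬retain_directive ⊃ seal_complaint), contraposes to O(¬seal_complaint ⊃ retain_directive); with O(¬seal_complaint) we get O(retain_directive).
Premise 5 is O(retain_directive ⊃ ¬close_hatch); since O(retain_directive), deontic closure gives O(¬close_hatch).
With premise 1, O(¬close_hatch ⊃ ¬log_out), the K-axiom yields O(¬log_out).
So O(¬log_out) holds, i.e. log_out is forbidden. None of the other listed options is forbidden under the premises.

log_out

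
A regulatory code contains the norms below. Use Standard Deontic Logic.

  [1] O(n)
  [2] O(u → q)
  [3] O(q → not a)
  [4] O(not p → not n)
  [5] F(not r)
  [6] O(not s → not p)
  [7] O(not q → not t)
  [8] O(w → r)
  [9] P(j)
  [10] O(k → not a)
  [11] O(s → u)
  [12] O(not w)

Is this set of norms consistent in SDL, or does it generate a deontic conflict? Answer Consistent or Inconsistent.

Premise 8 is O(w → r); even if O(r) held, inferring O(w) would be affirming the consequent — invalid.
So O(w) is not derivable, and the apparent clash with O(not w) does not arise.
A world satisfying every obligation exists (e.g. a=false, j=false, k=false, n=true, p=true, q=true, r=true, s=true, t=false, u=true, w=false); no atom is both obligatory and forbidden, so the set is consistent.

Consistent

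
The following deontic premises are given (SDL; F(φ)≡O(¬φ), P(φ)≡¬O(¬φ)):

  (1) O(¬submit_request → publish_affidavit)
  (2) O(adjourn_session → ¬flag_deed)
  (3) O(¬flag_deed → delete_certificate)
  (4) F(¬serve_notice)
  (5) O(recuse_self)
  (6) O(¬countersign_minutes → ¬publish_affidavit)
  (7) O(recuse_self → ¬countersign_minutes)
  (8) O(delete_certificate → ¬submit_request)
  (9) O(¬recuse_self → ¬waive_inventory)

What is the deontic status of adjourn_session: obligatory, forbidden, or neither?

Forbidden

Premise 5 states O(recuse_self) outright.
With premise 7, O(recuse_self → ¬countersign_minutes), the K-axiom yields O(¬countersign_minutes).
With premise 6, O(¬countersign_minutes → ¬publish_affidavit), the K-axiom yields O(¬publish_affidavit).
Premise 1, O(¬submit_request → publish_affidavit), contraposes to O(¬publish_affidavit → submit_request); with O(¬publish_affidavit) we get O(submit_request).
Premise 8, O(delete_certificate → ¬submit_request), contraposes to O(submit_request → ¬delete_certificate); with O(submit_request) we get O(¬delete_certificate).
Premise 3 is O(¬flag_deed → delete_certificate); contrapositively O(¬delete_certificate → flag_deed). Since O(¬delete_certificate) holds, K gives O(flag_deed).
The contrapositive of premise 2 (O(adjourn_session → ¬flag_deed)) is O(flag_deed → ¬adjourn_session), and O(flag_deed) is already established, so O(¬adjourn_session).
Premises 4, 9 do not contribute to this derivation.
Thus O(¬adjourn_session), which is F(adjourn_session): adjourn_session is forbidden.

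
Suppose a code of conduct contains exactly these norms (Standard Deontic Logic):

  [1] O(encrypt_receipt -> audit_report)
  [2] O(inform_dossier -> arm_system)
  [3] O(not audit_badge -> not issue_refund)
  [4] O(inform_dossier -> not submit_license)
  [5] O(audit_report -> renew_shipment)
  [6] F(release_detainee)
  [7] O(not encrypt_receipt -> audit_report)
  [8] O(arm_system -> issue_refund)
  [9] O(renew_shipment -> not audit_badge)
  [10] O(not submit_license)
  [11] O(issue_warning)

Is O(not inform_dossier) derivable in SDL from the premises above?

Premises 1 and 7 are O(encrypt_receipt -> audit_report) and O(not encrypt_receipt -> audit_report); every ideal world satisfies encrypt_receipt or not encrypt_receipt, so in either case audit_report holds — hence O(audit_report).
From O(audit_report) and premise 5, O(audit_report -> renew_shipment), we obtain O(renew_shipment).
Premise 9 is O(renew_shipment -> not audit_badge); since O(renew_shipment), deontic closure gives O(not audit_badge).
Premise 3 is O(not audit_badge -> not issue_refund); since O(not audit_badge), deontic closure gives O(not issue_refund).
Premise 8, O(arm_system -> issue_refund), contraposes to O(not issue_refund -> not arm_system); with O(not issue_refund) we get O(not arm_system).
The contrapositive of premise 2 (O(inform_dossier -> arm_system)) is O(not arm_system -> not inform_dossier), and O(not arm_system) is already established, so O(not inform_dossier).
Premises 4, 6, 10, 11 do not contribute to this derivation.
So O(not inform_dossier) follows.

Yes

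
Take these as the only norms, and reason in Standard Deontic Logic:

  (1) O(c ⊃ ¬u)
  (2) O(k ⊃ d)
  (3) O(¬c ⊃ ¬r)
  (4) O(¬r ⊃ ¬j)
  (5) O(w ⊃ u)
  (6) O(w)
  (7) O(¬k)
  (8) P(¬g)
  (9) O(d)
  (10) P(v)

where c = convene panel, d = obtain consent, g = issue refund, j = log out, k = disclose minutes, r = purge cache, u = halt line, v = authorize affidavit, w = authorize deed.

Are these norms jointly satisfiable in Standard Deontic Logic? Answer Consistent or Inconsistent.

Premise 2 is O(k ⊃ d); even if O(d) held, inferring O(k) would be affirming the consequent — invalid.
So O(k) is not derivable, and the apparent clash with O(¬k) does not arise.
A world satisfying every obligation exists (e.g. c=false, d=true, g=false, j=false, k=false, r=false, u=true, v=false, w=true); no atom is both obligatory and forbidden, so the set is consistent.

Consistent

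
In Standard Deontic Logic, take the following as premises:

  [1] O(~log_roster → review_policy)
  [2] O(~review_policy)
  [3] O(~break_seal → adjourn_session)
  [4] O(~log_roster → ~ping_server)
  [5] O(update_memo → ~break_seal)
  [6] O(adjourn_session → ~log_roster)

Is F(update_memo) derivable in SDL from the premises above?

Premise 2 states O(~review_policy) outright.
Premise 1 is O(~log_roster → review_policy); contrapositively O(~review_policy → log_roster). Since O(~review_policy) holds, K gives O(log_roster).
The contrapositive of premise 6 (O(adjourn_session → ~log_roster)) is O(log_roster → ~adjourn_session), and O(log_roster) is already established, so O(~adjourn_session).
Premise 3 is O(~break_seal → adjourn_session); contrapositively O(~adjourn_session → break_seal). Since O(~adjourn_session) holds, K gives O(break_seal).
The contrapositive of premise 5 (O(update_memo → ~break_seal)) is O(break_seal → ~update_memo), and O(break_seal) is already established, so O(~update_memo).
Premise 4 does not contribute to this derivation.
So O(~update_memo) holds, i.e. F(update_memo). The claim follows.

Yes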